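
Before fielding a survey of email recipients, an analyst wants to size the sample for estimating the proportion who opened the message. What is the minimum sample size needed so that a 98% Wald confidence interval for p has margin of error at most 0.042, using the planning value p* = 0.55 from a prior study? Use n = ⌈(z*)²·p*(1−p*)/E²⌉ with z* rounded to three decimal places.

The 98% critical value is z* = 2.326.
p*(1−p*) = 0.2475.
(z*)²·p*(1−p*)/E² = 5.410276·0.2475/0.001764 = 759.095.
⌈759.095⌉ = 760.

n = 760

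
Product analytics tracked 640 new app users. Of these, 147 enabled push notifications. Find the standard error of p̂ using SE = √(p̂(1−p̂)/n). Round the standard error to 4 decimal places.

The sample proportion is 147/640 = 0.22969.
p̂(1−p̂) = 0.176933.
Dividing by n and taking the root: √0.000276458 = 0.0166.

SE = 0.0166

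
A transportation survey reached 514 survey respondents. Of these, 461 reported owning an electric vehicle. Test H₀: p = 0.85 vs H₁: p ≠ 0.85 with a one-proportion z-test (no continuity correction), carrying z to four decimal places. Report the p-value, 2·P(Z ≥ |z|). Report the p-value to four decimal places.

p-value = 0.0029

p̂ = 461/514 = 0.89689.
SE₀ = √(0.85·0.15/514) = 0.015750.
z = (p̂ − p₀)/SE = (461/514 − 0.85)/0.015750 ≈ 2.9770.
From the standard normal, 2·P(Z ≥ |z|) = 0.0029.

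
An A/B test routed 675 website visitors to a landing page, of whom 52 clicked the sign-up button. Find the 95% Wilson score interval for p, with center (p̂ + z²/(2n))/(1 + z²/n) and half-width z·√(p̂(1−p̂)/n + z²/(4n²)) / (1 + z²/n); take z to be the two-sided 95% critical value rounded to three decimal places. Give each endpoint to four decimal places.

Here p̂ = 52/675 = 0.07704 and z = 1.960 (z² = 3.841600).
Denominator 1 + z²/n = 1 + 3.841600/675 = 1.005691.
Center = (0.07704 + 0.002846)/1.005691 = 0.07943.
Radicand: p̂(1−p̂)/n + z²/(4n²) = 0.000105337 + 0.000002108 = 0.000107445.
Half-width = z·√(radicand)/denom = 1.960·0.010366/1.005691 = 0.02020.
So the interval runs from 0.0592 to 0.0996.

(0.0592, 0.0996)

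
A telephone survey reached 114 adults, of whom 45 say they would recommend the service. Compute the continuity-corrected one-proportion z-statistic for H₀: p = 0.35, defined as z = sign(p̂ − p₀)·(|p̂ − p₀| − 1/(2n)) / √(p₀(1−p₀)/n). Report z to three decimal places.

z = 0.903

p̂ = 45/114 = 0.39474. p̂ − p₀ = 0.044737.
Continuity correction 1/(2n) = 1/228 = 0.004386.
Corrected numerator: |0.044737| − 0.004386 = 0.040351.
Under H₀, SE = √(p₀(1−p₀)/n) = √(0.35·0.65/114) = √0.001995614 = 0.044672.
z = (+)0.040351/0.044672 = 0.903.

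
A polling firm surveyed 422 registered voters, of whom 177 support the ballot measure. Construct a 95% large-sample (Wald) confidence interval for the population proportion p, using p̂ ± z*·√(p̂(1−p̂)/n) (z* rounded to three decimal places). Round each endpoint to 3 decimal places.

The sample proportion is 177/422 = 0.41943.
SE(p̂) = √(0.41943·0.58057/422) = 0.024022.
For 95% confidence, z* = 1.960.
Margin of error: 1.960 × 0.024022 = 0.04708.
Interval: 0.41943 ± 0.04708 → (0.372, 0.467).

(0.372, 0.467)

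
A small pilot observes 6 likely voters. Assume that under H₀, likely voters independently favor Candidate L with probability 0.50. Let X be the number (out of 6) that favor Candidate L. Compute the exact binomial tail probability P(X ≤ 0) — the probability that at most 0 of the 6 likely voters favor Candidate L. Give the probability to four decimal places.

P = 0.0156

X is binomial with n = 6 and p = 0.50.
P(X ≤ 0) = C(6,0)·0.50^0·0.50^6.
= 0.015625 = 0.0156.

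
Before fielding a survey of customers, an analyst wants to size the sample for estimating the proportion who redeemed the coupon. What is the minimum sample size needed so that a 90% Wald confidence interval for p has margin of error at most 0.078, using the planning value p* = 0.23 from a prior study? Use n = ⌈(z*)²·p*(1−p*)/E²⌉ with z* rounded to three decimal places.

n = 79

The 90% critical value is z* = 1.645.
p*(1−p*) = 0.1771.
(z*)²·p*(1−p*)/E² = 2.706025·0.1771/0.006084 = 78.770.
Rounding up, n = 79.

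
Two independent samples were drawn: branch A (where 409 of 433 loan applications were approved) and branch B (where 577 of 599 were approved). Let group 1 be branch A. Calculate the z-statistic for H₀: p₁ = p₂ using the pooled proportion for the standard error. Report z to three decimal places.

z = -1.437

Sample proportions: p̂₁ = 409/433 = 0.94457 and p̂₂ = 577/599 = 0.96327.
Pooling: p̂ = 986/1032 = 0.95543.
SE = √[p̂(1−p̂)(1/n₁+1/n₂)] = √[0.95543·0.04457·(1/433+1/599)] ≈ 0.013017.
z = (p̂₁ − p̂₂)/SE = (0.94457 − 0.96327)/0.013017 = -0.01870/0.013017 = -1.437.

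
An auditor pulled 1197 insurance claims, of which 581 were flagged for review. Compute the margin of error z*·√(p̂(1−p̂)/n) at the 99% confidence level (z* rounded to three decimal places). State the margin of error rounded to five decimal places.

Sample proportion p̂ = 581/1197 = 0.48538.
SE = √(p̂(1−p̂)/n) = √(0.249786/1197) = 0.014446.
For 99% confidence, z* = 2.576.
Margin of error = z*·SE = 2.576 × 0.014446 = 0.03721.

ME = 0.03721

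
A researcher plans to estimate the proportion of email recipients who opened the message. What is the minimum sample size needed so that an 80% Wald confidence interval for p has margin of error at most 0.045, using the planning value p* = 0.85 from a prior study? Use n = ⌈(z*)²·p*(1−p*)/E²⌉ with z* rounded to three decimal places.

n = 104

For 80% confidence, z* = 1.282.
p*(1−p*) = 0.85·0.15 = 0.1275.
Required n before rounding: 1.643524 × 0.1275 / 0.045² = 103.481.
⌈103.481⌉ = 104.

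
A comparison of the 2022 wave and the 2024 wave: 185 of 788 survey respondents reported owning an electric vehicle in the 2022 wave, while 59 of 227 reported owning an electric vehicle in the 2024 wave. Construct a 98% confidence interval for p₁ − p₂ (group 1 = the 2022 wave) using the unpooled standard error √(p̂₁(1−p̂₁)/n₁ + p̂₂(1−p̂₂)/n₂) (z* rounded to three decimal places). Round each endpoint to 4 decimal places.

(-0.1014, 0.0511)

p̂₁ = 0.23477, p̂₂ = 0.25991, so the observed difference is -0.02514.
SE = √(0.000227987 + 0.000847391) = √0.001075378 = 0.032793.
z* = 2.326 at the 98% level. Margin of error = 0.07628.
Interval: -0.02514 ± 0.07628 → (-0.1014, 0.0511).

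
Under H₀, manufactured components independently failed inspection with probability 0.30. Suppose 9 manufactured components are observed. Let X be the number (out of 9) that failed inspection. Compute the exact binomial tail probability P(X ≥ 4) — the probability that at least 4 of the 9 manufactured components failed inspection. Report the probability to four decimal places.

X is binomial with n = 9 and p = 0.30.
P(X ≥ 4) = Σ_{j=4}^{9} C(9,j)·0.30^j·0.70^{9−j}.
= 0.171532 + 0.073514 + 0.021004 + 0.003858 + 0.000413 + 0.000020 = 0.2703.

P = 0.2703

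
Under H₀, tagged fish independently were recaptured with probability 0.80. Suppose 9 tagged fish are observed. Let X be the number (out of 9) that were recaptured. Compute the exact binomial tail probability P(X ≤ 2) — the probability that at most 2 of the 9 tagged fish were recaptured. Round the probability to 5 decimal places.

P = 0.00031

X ~ Binomial(n=9, p=0.80).
P(X ≤ 2) = C(9,0)·0.80^0·0.20^9 + C(9,1)·0.80^1·0.20^8 + C(9,2)·0.80^2·0.20^7.
= 0.000001 + 0.000018 + 0.000295 = 0.00031.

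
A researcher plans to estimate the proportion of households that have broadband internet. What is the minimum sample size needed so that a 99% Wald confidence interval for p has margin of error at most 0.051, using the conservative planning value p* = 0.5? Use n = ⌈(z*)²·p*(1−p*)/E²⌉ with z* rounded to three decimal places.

z* = 2.576 at the 99% level.
p*(1−p*) = 0.50·0.50 = 0.2500.
(z*)²·p*(1−p*)/E² = 6.635776·0.2500/0.002601 = 637.810.
Rounding up, n = 638.

n = 638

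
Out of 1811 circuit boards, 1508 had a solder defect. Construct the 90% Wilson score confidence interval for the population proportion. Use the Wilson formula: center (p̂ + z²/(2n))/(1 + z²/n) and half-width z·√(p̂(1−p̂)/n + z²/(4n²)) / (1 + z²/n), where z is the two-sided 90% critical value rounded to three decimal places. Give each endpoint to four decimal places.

(0.8178, 0.8466)

Here p̂ = 1508/1811 = 0.83269 and z = 1.645 (z² = 2.706025).
1 + z²/n = 1.001494.
Center = (0.83269 + 0.000747)/1.001494 = 0.83219.
Radicand: p̂(1−p̂)/n + z²/(4n²) = 0.000076929 + 0.000000206 = 0.000077135.
Half-width = z·√(radicand)/denom = 1.645·0.008783/1.001494 = 0.01443.
So the interval runs from 0.8178 to 0.8466.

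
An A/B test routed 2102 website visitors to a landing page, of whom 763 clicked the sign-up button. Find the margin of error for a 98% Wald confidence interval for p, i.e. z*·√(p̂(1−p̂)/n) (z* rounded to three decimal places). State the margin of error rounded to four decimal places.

With x = 763 successes in n = 2102, p̂ = 0.36299.
SE(p̂) = √(0.36299·0.63701/2102) = 0.010488.
For 98% confidence, z* = 2.326.
So ME = 0.0244.

ME = 0.0244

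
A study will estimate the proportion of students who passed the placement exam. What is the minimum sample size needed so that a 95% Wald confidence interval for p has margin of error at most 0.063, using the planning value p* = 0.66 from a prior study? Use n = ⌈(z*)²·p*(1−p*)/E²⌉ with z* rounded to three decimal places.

For 95% confidence, z* = 1.960.
p*(1−p*) = 0.2244.
Required n before rounding: 3.841600 × 0.2244 / 0.063² = 217.197.
Rounding up, n = 218.

n = 218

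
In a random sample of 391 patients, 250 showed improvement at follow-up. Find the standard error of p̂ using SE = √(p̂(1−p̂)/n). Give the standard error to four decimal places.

SE = 0.0243

The sample proportion is 250/391 = 0.63939.
p̂(1−p̂) = 0.63939·0.36061 = 0.230570.
SE = √(0.230570/391) = √0.000589693 = 0.0243.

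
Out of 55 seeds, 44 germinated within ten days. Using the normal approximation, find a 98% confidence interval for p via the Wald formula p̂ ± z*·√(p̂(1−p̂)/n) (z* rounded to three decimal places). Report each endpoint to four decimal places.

(0.6745, 0.9255)

The sample proportion is 44/55 = 0.80000.
SE(p̂) = √(0.80000·0.20000/55) = 0.053936.
The 98% critical value is z* = 2.326.
Margin = 2.326·0.053936 = 0.12546.
CI: 0.80000 ± 0.12546 = (0.6745, 0.9255).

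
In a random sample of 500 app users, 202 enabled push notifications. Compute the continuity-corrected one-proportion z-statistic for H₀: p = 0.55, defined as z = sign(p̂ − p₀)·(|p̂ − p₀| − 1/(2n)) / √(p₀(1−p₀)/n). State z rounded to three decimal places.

z = -6.517

p̂ = 202/500 = 0.40400. p̂ − p₀ = -0.146000.
Continuity correction 1/(2n) = 1/1000 = 0.001000.
Corrected numerator: |-0.146000| − 0.001000 = 0.145000.
Null standard error: √(0.55·0.45/500) = √0.000495000 = 0.022249.
z = (−)0.145000/0.022249 = -6.517.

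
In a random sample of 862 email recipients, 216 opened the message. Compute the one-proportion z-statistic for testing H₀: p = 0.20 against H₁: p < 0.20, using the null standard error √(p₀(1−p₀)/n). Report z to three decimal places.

Sample proportion p̂ = 216/862 = 0.25058.
Under H₀, SE = √(p₀(1−p₀)/n) = √(0.20·0.80/862) = √0.000185615 = 0.013624.
Test statistic: z = 0.05058/0.013624 = 3.713.

z = 3.713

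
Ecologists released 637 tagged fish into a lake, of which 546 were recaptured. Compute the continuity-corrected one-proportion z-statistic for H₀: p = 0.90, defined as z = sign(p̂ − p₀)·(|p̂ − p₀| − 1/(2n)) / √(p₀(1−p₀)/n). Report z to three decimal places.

Sample proportion p̂ = 546/637 = 0.85714. p̂ − p₀ = -0.042857.
Continuity correction 1/(2n) = 1/1274 = 0.000785.
Corrected numerator: |-0.042857| − 0.000785 = 0.042072.
Null standard error: √(0.90·0.10/637) = √0.000141287 = 0.011886.
z = (−)0.042072/0.011886 = -3.540.

z = -3.540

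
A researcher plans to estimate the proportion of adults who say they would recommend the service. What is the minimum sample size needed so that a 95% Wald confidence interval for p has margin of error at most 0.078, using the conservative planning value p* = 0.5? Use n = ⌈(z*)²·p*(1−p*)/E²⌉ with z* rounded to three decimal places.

The 95% critical value is z* = 1.960.
p*(1−p*) = 0.2500.
(z*)²·p*(1−p*)/E² = 3.841600·0.2500/0.006084 = 157.857.
⌈157.857⌉ = 158.

n = 158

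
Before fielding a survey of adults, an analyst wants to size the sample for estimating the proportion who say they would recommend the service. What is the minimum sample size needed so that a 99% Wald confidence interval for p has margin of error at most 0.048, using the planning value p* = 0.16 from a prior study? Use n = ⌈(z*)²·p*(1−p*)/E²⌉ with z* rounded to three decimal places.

n = 388

The 99% critical value is z* = 2.576.
p*(1−p*) = 0.1344.
(z*)²·p*(1−p*)/E² = 6.635776·0.1344/0.002304 = 387.087.
⌈387.087⌉ = 388.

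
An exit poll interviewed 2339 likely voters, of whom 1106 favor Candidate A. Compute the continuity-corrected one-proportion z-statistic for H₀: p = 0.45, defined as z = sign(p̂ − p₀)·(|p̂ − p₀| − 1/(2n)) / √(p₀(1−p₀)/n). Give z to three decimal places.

z = 2.201

The sample proportion is 1106/2339 = 0.47285. p̂ − p₀ = 0.022852.
1/(2n) = 0.000214.
Corrected numerator: |0.022852| − 0.000214 = 0.022638.
SE₀ = √(0.45·0.55/2339) = 0.010287.
z = (+)0.022638/0.010287 = 2.201.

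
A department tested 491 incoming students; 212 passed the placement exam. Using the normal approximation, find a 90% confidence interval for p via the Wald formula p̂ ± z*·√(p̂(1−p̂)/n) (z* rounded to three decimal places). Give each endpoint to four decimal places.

(0.3950, 0.4685)

With x = 212 successes in n = 491, p̂ = 0.43177.
Standard error of p̂: √(0.245345/491) = √0.000499684 = 0.022354.
For 90% confidence, z* = 1.645.
Margin of error: 1.645 × 0.022354 = 0.03677.
Interval: 0.43177 ± 0.03677 → (0.3950, 0.4685).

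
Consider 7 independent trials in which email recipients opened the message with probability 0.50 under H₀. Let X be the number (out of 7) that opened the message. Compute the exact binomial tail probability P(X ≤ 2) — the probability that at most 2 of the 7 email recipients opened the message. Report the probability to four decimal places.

P = 0.2266

X is binomial with n = 7 and p = 0.50.
P(X ≤ 2) = C(7,0)·0.50^0·0.50^7 + C(7,1)·0.50^1·0.50^6 + C(7,2)·0.50^2·0.50^5.
= 0.007812 + 0.054688 + 0.164062 = 0.2266.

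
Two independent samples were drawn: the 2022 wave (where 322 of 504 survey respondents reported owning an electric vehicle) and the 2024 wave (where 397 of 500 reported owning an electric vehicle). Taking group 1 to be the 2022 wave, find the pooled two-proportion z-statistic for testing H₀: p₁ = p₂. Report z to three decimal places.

p̂₁ = 322/504 = 0.63889, p̂₂ = 397/500 = 0.79400.
Pooling: p̂ = 719/1004 = 0.71614.
SE = √[p̂(1−p̂)(1/n₁+1/n₂)] = √[0.71614·0.28386·(1/504+1/500)] ≈ 0.028459.
z = -0.15511/0.028459 = -5.450.

z = -5.450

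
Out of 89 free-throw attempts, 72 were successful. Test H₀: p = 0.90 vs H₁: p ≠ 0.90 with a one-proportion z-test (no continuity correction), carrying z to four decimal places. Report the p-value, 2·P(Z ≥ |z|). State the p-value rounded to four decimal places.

With x = 72 successes in n = 89, p̂ = 0.80899.
SE₀ = √(0.90·0.10/89) = 0.031800.
z = (p̂ − p₀)/SE = (72/89 − 0.90)/0.031800 ≈ -2.8620.
From the standard normal, 2·P(Z ≥ |z|) = 0.0042.

p-value = 0.0042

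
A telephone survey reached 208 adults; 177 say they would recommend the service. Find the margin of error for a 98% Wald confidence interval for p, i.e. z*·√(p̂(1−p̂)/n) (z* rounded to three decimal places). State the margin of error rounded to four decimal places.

ME = 0.0574

p̂ = 177/208 = 0.85096.
SE(p̂) = √(0.85096·0.14904/208) = 0.024693.
The 98% critical value is z* = 2.326.
ME = 2.326·0.024693 = 0.0574.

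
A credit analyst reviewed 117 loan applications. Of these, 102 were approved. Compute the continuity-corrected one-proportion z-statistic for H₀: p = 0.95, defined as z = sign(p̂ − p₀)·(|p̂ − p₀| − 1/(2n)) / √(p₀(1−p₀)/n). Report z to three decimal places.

p̂ = 102/117 = 0.87179. p̂ − p₀ = -0.078205.
1/(2n) = 0.004274.
Corrected numerator: |-0.078205| − 0.004274 = 0.073931.
SE₀ = √(0.95·0.05/117) = 0.020149.
z = (−)0.073931/0.020149 = -3.669.

z = -3.669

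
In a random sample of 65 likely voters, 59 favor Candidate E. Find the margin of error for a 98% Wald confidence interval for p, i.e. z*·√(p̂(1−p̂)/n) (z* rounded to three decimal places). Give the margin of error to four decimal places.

ME = 0.0835

With x = 59 successes in n = 65, p̂ = 0.90769.
Standard error of p̂: √(0.083787/65) = √0.001289030 = 0.035903.
For 98% confidence, z* = 2.326.
ME = 2.326·0.035903 = 0.0835.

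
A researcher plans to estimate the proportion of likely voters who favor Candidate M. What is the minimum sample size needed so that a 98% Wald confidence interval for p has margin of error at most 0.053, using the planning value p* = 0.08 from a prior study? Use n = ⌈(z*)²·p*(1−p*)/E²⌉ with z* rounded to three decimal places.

For 98% confidence, z* = 2.326.
p*(1−p*) = 0.08·0.92 = 0.0736.
Required n before rounding: 5.410276 × 0.0736 / 0.053² = 141.757.
Rounding up, n = 142.

n = 142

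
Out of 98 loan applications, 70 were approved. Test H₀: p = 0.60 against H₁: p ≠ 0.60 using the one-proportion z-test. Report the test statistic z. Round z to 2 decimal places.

z = 2.31

With x = 70 successes in n = 98, p̂ = 0.71429.
Under H₀, SE = √(p₀(1−p₀)/n) = √(0.60·0.40/98) = √0.002448980 = 0.049487.
z = (0.71429 − 0.60)/0.049487 = 0.11429/0.049487 = 2.31.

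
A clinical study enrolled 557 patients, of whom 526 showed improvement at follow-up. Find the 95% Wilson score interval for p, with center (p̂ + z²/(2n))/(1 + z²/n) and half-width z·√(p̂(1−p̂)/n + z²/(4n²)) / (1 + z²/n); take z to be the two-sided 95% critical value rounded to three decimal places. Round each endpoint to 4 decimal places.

(0.9221, 0.9605)

Here p̂ = 526/557 = 0.94434 and z = 1.960 (z² = 3.841600).
1 + z²/n = 1.006897.
Adjusted center: (0.94434 + z²/(2n))/1.006897 = 0.94130.
Radicand: p̂(1−p̂)/n + z²/(4n²) = 0.000094359 + 0.000003096 = 0.000097455.
Half-width = z·√(radicand)/denom = 1.960·0.009872/1.006897 = 0.01922.
Interval: 0.94130 ± 0.01922 → (0.9221, 0.9605).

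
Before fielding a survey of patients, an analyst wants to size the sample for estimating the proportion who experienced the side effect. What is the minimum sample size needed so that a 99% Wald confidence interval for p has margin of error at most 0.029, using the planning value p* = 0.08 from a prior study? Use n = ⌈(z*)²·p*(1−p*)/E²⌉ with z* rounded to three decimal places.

z* = 2.576 at the 99% level.
p*(1−p*) = 0.0736.
(z*)²·p*(1−p*)/E² = 6.635776·0.0736/0.000841 = 580.729.
⌈580.729⌉ = 581.

n = 581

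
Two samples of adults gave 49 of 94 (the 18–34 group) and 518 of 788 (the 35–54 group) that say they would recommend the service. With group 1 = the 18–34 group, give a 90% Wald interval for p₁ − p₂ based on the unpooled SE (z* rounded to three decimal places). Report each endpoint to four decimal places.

p̂₁ = 0.52128, p̂₂ = 0.65736, so the observed difference is -0.13608.
Unpooled SE = √(p̂₁(1−p̂₁)/n₁ + p̂₂(1−p̂₂)/n₂) = √(0.002654759 + 0.000285835) = 0.054227.
For 90% confidence, z* = 1.645. Margin of error = 0.08920.
CI: -0.13608 ± 0.08920 = (-0.2253, -0.0469).

(-0.2253, -0.0469)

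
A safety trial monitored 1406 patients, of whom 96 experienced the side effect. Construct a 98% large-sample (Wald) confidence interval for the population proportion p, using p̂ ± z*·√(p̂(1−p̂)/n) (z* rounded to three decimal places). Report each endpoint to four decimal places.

p̂ = 96/1406 = 0.06828.
SE(p̂) = √(0.06828·0.93172/1406) = 0.006727.
The 98% critical value is z* = 2.326.
Margin = 2.326·0.006727 = 0.01565.
So the interval runs from 0.0526 to 0.0839.

(0.0526, 0.0839)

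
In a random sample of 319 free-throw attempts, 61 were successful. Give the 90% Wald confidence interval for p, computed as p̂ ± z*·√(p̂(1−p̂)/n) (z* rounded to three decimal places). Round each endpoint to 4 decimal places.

(0.1550, 0.2274)

Sample proportion p̂ = 61/319 = 0.19122.
SE = √(p̂(1−p̂)/n) = √(0.154656/319) = 0.022019.
The 90% critical value is z* = 1.645.
Margin of error: 1.645 × 0.022019 = 0.03622.
CI: 0.19122 ± 0.03622 = (0.1550, 0.2274).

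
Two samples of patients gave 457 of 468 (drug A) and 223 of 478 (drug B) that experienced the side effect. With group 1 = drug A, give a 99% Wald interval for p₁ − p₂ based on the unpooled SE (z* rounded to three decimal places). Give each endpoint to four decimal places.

(0.4485, 0.5715)

p̂₁ = 457/468 = 0.97650, p̂₂ = 223/478 = 0.46653; p̂₁ − p̂₂ = 0.50997.
Unpooled SE = √(p̂₁(1−p̂₁)/n₁ + p̂₂(1−p̂₂)/n₂) = √(0.000049042 + 0.000520669) = 0.023869.
The 99% critical value is z* = 2.576. Margin of error = 0.06149.
Interval: 0.50997 ± 0.06149 → (0.4485, 0.5715).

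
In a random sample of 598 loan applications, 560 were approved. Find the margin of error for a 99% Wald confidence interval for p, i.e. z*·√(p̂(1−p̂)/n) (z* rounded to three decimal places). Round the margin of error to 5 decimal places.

p̂ = 560/598 = 0.93645.
SE(p̂) = √(0.93645·0.06355/598) = 0.009975.
For 99% confidence, z* = 2.576.
Margin of error = z*·SE = 2.576 × 0.009975 = 0.02570.

ME = 0.02570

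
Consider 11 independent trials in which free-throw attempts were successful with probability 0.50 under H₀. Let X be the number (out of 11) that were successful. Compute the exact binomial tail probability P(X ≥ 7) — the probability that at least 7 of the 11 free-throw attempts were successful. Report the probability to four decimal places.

P = 0.2744

X is binomial with n = 11 and p = 0.50.
P(X ≥ 7) = Σ_{j=7}^{11} C(11,j)·0.50^j·0.50^{11−j}.
= 0.161133 + 0.080566 + 0.026855 + 0.005371 + 0.000488 = 0.2744.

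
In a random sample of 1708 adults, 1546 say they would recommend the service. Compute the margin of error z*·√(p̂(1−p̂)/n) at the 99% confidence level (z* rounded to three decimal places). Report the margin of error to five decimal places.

ME = 0.01826

With x = 1546 successes in n = 1708, p̂ = 0.90515.
SE(p̂) = √(0.90515·0.09485/1708) = 0.007090.
z* = 2.576 at the 99% level.
Margin of error = z*·SE = 2.576 × 0.007090 = 0.01826.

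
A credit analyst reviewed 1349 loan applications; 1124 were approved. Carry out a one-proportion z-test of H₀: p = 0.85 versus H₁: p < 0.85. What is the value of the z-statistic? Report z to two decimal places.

Sample proportion p̂ = 1124/1349 = 0.83321.
SE₀ = √(0.85·0.15/1349) = 0.009722.
z = (0.83321 − 0.85)/0.009722 = -0.01679/0.009722 = -1.73.

z = -1.73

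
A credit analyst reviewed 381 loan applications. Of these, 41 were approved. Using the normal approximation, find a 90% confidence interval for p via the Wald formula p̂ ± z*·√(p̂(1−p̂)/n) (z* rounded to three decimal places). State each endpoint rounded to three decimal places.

Sample proportion p̂ = 41/381 = 0.10761.
SE = √(p̂(1−p̂)/n) = √(0.096031/381) = 0.015876.
For 90% confidence, z* = 1.645.
Margin = 1.645·0.015876 = 0.02612.
CI: 0.10761 ± 0.02612 = (0.081, 0.134).

(0.081, 0.134)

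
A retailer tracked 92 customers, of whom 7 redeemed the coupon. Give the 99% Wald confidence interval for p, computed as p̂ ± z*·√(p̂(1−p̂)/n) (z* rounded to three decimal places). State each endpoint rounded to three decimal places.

Sample proportion p̂ = 7/92 = 0.07609.
SE(p̂) = √(0.07609·0.92391/92) = 0.027642.
z* = 2.576 at the 99% level.
Margin = 2.576·0.027642 = 0.07121.
So the interval runs from 0.005 to 0.147.

(0.005, 0.147)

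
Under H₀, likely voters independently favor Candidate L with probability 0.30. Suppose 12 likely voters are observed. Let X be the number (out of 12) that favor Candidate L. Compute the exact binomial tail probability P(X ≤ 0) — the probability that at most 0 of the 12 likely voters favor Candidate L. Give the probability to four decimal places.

P = 0.0138

X is binomial with n = 12 and p = 0.30.
P(X ≤ 0) = C(12,0)·0.30^0·0.70^12.
= 0.013841 = 0.0138.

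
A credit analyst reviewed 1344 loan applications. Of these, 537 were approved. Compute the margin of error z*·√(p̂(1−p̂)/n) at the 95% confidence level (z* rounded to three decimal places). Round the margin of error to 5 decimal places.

ME = 0.02619

p̂ = 537/1344 = 0.39955.
SE = √(p̂(1−p̂)/n) = √(0.239911/1344) = 0.013361.
z* = 1.960 at the 95% level.
ME = 1.960·0.013361 = 0.02619.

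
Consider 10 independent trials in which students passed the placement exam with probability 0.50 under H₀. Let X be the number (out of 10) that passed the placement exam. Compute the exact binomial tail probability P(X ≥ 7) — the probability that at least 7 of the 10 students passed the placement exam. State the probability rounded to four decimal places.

X is binomial with n = 10 and p = 0.50.
P(X ≥ 7) = C(10,7)·0.50^7·0.50^3 + C(10,8)·0.50^8·0.50^2 + C(10,9)·0.50^9·0.50^1 + C(10,10)·0.50^10·0.50^0.
= 0.117188 + 0.043945 + 0.009766 + 0.000977 = 0.1719.

P = 0.1719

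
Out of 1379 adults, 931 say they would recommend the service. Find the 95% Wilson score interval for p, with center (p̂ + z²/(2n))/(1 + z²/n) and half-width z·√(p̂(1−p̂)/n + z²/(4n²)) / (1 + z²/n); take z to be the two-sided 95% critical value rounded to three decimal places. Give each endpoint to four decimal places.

Here p̂ = 931/1379 = 0.67513 and z = 1.960 (z² = 3.841600).
Denominator 1 + z²/n = 1 + 3.841600/1379 = 1.002786.
Center = (0.67513 + 0.001393)/1.002786 = 0.67464.
Radicand: p̂(1−p̂)/n + z²/(4n²) = 0.000159050 + 0.000000505 = 0.000159555.
Half-width = 1.960·√0.000159555/1.002786 = 0.02469.
Interval: 0.67464 ± 0.02469 → (0.6500, 0.6993).

(0.6500, 0.6993)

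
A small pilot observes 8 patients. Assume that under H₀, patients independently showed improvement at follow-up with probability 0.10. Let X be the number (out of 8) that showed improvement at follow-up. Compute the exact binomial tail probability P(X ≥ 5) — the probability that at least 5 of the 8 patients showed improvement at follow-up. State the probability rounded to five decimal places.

P = 0.00043

X ~ Binomial(n=8, p=0.10).
P(X ≥ 5) = C(8,5)·0.10^5·0.90^3 + C(8,6)·0.10^6·0.90^2 + C(8,7)·0.10^7·0.90^1 + C(8,8)·0.10^8·0.90^0.
= 0.000408 + 0.000023 + 0.000001 + 0.000000 = 0.00043.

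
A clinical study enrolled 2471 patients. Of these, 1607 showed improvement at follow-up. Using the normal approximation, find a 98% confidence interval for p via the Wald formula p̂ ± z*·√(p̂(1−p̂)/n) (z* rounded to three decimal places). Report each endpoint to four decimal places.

Sample proportion p̂ = 1607/2471 = 0.65034.
SE(p̂) = √(0.65034·0.34966/2471) = 0.009593.
The 98% critical value is z* = 2.326.
Margin of error: 2.326 × 0.009593 = 0.02231.
Interval: 0.65034 ± 0.02231 → (0.6280, 0.6727).

(0.6280, 0.6727)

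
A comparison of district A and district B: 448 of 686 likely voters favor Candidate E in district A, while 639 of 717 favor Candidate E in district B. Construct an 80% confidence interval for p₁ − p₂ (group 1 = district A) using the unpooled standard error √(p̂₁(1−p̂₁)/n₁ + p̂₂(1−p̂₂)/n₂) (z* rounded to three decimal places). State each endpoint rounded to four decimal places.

p̂₁ = 448/686 = 0.65306, p̂₂ = 639/717 = 0.89121; p̂₁ − p̂₂ = -0.23815.
Unpooled SE = √(p̂₁(1−p̂₁)/n₁ + p̂₂(1−p̂₂)/n₂) = √(0.000330280 + 0.000135219) = 0.021575.
The 80% critical value is z* = 1.282. Margin = 1.282·0.021575 = 0.02766.
Interval: -0.23815 ± 0.02766 → (-0.2658, -0.2105).

(-0.2658, -0.2105)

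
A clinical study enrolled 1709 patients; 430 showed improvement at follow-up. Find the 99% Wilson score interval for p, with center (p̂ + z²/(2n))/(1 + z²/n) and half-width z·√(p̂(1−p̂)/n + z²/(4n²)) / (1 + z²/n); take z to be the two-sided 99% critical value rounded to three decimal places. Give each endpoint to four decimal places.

p̂ = 430/1709 = 0.25161; z = 2.576, so z² = 6.635776.
Denominator 1 + z²/n = 1 + 6.635776/1709 = 1.003883.
Adjusted center: (0.25161 + z²/(2n))/1.003883 = 0.25257.
Radicand: p̂(1−p̂)/n + z²/(4n²) = 0.000110183 + 0.000000568 = 0.000110751.
Half-width = 2.576·√0.000110751/1.003883 = 0.02700.
CI: 0.25257 ± 0.02700 = (0.2256, 0.2796).

(0.2256, 0.2796)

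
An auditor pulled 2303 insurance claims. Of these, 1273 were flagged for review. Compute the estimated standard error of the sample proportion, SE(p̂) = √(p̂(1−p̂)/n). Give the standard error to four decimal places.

With x = 1273 successes in n = 2303, p̂ = 0.55276.
p̂(1−p̂) = 0.55276·0.44724 = 0.247216.
Dividing by n and taking the root: √0.000107345 = 0.0104.

SE = 0.0104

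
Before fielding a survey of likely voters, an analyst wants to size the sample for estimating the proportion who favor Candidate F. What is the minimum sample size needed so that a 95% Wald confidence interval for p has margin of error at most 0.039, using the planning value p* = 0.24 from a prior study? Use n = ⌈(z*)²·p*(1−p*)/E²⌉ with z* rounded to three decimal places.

n = 461

z* = 1.960 at the 95% level.
p*(1−p*) = 0.24·0.76 = 0.1824.
Required n before rounding: 3.841600 × 0.1824 / 0.039² = 460.689.
Rounding up, n = 461.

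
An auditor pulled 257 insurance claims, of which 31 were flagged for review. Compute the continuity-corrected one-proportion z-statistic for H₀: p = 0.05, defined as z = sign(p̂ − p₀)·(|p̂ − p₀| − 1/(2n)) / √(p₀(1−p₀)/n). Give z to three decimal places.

z = 5.052

The sample proportion is 31/257 = 0.12062. p̂ − p₀ = 0.070623.
Continuity correction 1/(2n) = 1/514 = 0.001946.
Corrected numerator: |0.070623| − 0.001946 = 0.068677.
Null standard error: √(0.05·0.95/257) = √0.000184825 = 0.013595.
z = +0.068677/0.013595 = 5.052.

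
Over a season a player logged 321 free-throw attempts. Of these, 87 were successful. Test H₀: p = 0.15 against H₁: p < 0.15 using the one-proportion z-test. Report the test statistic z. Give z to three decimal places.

With x = 87 successes in n = 321, p̂ = 0.27103.
Null standard error: √(0.15·0.85/321) = √0.000397196 = 0.019930.
z = (p̂ − p₀)/SE = (0.27103 − 0.15)/0.019930 = 6.073.

z = 6.073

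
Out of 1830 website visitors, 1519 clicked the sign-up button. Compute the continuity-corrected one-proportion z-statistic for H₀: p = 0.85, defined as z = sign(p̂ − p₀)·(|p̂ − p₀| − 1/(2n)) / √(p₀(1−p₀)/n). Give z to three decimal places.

The sample proportion is 1519/1830 = 0.83005. p̂ − p₀ = -0.019945.
1/(2n) = 0.000273.
Corrected numerator: |-0.019945| − 0.000273 = 0.019672.
Under H₀, SE = √(p₀(1−p₀)/n) = √(0.85·0.15/1830) = √0.000069672 = 0.008347.
z = −0.019672/0.008347 = -2.357.

z = -2.357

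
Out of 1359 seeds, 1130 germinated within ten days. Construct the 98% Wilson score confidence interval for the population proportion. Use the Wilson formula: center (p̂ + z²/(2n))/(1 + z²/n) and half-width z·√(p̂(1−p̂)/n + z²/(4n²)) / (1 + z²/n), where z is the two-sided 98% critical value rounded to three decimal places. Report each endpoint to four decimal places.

p̂ = 1130/1359 = 0.83149; z = 2.326, so z² = 5.410276.
Denominator 1 + z²/n = 1 + 5.410276/1359 = 1.003981.
Center = (0.83149 + 0.001991)/1.003981 = 0.83018.
Radicand: p̂(1−p̂)/n + z²/(4n²) = 0.000103099 + 0.000000732 = 0.000103831.
Half-width = 2.326·√0.000103831/1.003981 = 0.02361.
CI: 0.83018 ± 0.02361 = (0.8066, 0.8538).

(0.8066, 0.8538)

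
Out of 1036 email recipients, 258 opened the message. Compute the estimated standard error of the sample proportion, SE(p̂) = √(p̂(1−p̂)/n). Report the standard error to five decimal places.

SE = 0.01344

With x = 258 successes in n = 1036, p̂ = 0.24903.
p̂(1−p̂) = 0.187014.
SE = √(0.187014/1036) = √0.000180515 = 0.01344.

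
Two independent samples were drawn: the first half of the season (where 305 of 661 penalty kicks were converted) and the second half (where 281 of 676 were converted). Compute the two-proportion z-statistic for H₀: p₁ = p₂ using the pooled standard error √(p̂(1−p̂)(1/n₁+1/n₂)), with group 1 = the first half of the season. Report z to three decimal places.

Sample proportions: p̂₁ = 305/661 = 0.46142 and p̂₂ = 281/676 = 0.41568.
Pooling: p̂ = 586/1337 = 0.43829.
SE = √[p̂(1−p̂)(1/n₁+1/n₂)] = √[0.43829·0.56171·(1/661+1/676)] ≈ 0.027141.
z = 0.04574/0.027141 = 1.685.

z = 1.685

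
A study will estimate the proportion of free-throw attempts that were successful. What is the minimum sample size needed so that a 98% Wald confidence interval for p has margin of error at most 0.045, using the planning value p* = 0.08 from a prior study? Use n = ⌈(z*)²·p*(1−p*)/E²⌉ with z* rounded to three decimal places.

n = 197

z* = 2.326 at the 98% level.
p*(1−p*) = 0.08·0.92 = 0.0736.
Required n before rounding: 5.410276 × 0.0736 / 0.045² = 196.640.
⌈196.640⌉ = 197.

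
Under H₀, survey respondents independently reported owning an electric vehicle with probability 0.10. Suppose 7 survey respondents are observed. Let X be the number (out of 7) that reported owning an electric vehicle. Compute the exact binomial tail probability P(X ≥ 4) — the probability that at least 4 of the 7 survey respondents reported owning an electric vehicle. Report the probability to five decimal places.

X is binomial with n = 7 and p = 0.10.
P(X ≥ 4) = C(7,4)·0.10^4·0.90^3 + C(7,5)·0.10^5·0.90^2 + C(7,6)·0.10^6·0.90^1 + C(7,7)·0.10^7·0.90^0.
= 0.002552 + 0.000170 + 0.000006 + 0.000000 = 0.00273.

P = 0.00273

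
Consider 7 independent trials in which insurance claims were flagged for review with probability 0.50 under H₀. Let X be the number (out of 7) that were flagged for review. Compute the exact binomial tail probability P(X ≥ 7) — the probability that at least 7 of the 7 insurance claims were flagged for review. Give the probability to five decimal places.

P = 0.00781

X ~ Binomial(n=7, p=0.50).
P(X ≥ 7) = C(7,7)·0.50^7·0.50^0.
= 0.007812 = 0.00781.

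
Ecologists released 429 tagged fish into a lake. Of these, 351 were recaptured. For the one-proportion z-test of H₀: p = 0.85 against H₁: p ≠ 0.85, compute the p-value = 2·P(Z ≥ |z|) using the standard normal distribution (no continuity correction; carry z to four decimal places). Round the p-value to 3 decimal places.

p̂ = 351/429 = 0.81818.
Under H₀, SE = √(p₀(1−p₀)/n) = √(0.85·0.15/429) = √0.000297203 = 0.017240.
z = (p̂ − p₀)/SE = (351/429 − 0.85)/0.017240 ≈ -1.8456.
From the standard normal, 2·P(Z ≥ |z|) = 0.065.

p-value = 0.065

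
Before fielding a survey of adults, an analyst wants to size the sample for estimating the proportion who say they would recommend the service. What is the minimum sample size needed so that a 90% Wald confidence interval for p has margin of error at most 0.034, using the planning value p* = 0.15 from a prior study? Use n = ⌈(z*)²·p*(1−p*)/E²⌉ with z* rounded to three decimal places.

The 90% critical value is z* = 1.645.
p*(1−p*) = 0.1275.
Required n before rounding: 2.706025 × 0.1275 / 0.034² = 298.459.
⌈298.459⌉ = 299.

n = 299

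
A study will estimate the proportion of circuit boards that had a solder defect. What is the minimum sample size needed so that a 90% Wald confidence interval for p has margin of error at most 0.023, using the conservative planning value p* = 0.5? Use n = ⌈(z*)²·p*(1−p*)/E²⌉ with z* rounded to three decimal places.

n = 1279

z* = 1.645 at the 90% level.
p*(1−p*) = 0.50·0.50 = 0.2500.
(z*)²·p*(1−p*)/E² = 2.706025·0.2500/0.000529 = 1278.840.
Rounding up, n = 1279.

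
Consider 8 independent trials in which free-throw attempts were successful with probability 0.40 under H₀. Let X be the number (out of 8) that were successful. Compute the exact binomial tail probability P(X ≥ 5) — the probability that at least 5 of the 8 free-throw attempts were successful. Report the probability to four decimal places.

P = 0.1737

X is binomial with n = 8 and p = 0.40.
P(X ≥ 5) = C(8,5)·0.40^5·0.60^3 + C(8,6)·0.40^6·0.60^2 + C(8,7)·0.40^7·0.60^1 + C(8,8)·0.40^8·0.60^0.
= 0.123863 + 0.041288 + 0.007864 + 0.000655 = 0.1737.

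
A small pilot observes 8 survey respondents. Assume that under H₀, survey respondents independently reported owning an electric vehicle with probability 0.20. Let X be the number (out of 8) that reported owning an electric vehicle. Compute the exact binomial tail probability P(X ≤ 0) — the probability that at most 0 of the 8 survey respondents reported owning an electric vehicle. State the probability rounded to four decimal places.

P = 0.1678

X is binomial with n = 8 and p = 0.20.
P(X ≤ 0) = C(8,0)·0.20^0·0.80^8.
= 0.167772 = 0.1678.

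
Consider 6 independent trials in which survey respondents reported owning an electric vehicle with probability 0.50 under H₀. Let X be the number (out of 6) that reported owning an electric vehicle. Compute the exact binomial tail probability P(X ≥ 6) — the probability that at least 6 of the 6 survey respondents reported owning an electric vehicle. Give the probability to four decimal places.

P = 0.0156

X ~ Binomial(n=6, p=0.50).
P(X ≥ 6) = C(6,6)·0.50^6·0.50^0.
= 0.015625 = 0.0156.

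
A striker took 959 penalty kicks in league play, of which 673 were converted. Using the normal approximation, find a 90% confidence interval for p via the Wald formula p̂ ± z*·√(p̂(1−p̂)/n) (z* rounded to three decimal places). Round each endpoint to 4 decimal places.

(0.6775, 0.7261)

With x = 673 successes in n = 959, p̂ = 0.70177.
SE(p̂) = √(0.70177·0.29823/959) = 0.014773.
z* = 1.645 at the 90% level.
Margin of error: 1.645 × 0.014773 = 0.02430.
CI: 0.70177 ± 0.02430 = (0.6775, 0.7261).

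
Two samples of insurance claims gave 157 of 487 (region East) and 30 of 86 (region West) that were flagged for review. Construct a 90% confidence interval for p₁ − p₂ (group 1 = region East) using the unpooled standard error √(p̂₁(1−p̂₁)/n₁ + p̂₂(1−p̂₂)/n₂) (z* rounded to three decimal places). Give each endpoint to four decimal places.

p̂₁ = 157/487 = 0.32238, p̂₂ = 30/86 = 0.34884; p̂₁ − p̂₂ = -0.02646.
Unpooled SE = √(p̂₁(1−p̂₁)/n₁ + p̂₂(1−p̂₂)/n₂) = √(0.000448566 + 0.002641277) = 0.055586.
The 90% critical value is z* = 1.645. Margin = 1.645·0.055586 = 0.09144.
Interval: -0.02646 ± 0.09144 → (-0.1179, 0.0650).

(-0.1179, 0.0650)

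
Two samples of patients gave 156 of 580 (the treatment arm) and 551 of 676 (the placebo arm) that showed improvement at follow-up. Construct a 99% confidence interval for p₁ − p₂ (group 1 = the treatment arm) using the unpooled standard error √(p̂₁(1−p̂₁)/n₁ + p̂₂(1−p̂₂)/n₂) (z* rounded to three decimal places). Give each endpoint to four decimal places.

p̂₁ = 156/580 = 0.26897, p̂₂ = 551/676 = 0.81509; p̂₁ − p̂₂ = -0.54612.
Unpooled SE = √(p̂₁(1−p̂₁)/n₁ + p̂₂(1−p̂₂)/n₂) = √(0.000339005 + 0.000222957) = 0.023706.
z* = 2.576 at the 99% level. Margin of error = 0.06107.
CI: -0.54612 ± 0.06107 = (-0.6072, -0.4851).

(-0.6072, -0.4851)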